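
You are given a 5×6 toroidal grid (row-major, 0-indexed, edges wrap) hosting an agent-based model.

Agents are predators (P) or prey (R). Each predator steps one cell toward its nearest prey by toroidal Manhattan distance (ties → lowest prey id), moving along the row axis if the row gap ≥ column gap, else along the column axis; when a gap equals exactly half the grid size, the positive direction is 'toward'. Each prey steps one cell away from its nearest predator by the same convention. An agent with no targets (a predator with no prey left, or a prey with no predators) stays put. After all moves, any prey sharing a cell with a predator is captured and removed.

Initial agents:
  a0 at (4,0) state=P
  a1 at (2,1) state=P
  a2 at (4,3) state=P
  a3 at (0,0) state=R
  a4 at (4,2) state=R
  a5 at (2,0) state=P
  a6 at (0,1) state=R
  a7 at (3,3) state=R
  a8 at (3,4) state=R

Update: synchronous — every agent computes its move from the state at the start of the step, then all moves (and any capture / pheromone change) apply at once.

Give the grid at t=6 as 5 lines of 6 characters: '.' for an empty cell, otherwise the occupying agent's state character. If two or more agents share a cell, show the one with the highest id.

......
......
...PP.
R..PP.
......

t=1: a0@(0,0):P a1@(1,1):P a2@(4,2):P a4@(4,1):R a5@(1,0):P a7@(2,3):R a8@(2,4):R
t=2: a0@(4,0):P a1@(0,1):P a2@(4,1):P a5@(0,0):P a7@(2,4):R a8@(2,3):R
t=3: a0@(3,0):P a1@(1,1):P a2@(3,1):P a5@(1,0):P a7@(1,4):R a8@(3,3):R
t=4: a0@(3,1):P a1@(1,2):P a2@(3,2):P a5@(1,5):P a7@(1,3):R a8@(3,4):R
t=5: a0@(3,2):P a1@(1,3):P a2@(3,3):P a5@(1,4):P a8@(3,5):R
t=6: a0@(3,3):P a1@(2,3):P a2@(3,4):P a5@(2,4):P a8@(3,0):R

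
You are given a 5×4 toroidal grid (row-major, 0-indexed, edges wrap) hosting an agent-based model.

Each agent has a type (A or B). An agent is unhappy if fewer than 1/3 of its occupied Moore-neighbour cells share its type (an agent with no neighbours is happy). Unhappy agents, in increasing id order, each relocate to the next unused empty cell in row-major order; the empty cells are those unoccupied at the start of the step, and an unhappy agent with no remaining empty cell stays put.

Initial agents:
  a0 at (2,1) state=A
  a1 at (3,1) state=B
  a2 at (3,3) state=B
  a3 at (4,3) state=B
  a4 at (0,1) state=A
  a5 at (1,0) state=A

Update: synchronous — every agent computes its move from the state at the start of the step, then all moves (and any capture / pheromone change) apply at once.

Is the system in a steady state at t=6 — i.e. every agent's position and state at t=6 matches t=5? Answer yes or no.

yes

t=1: a0@(2,1):A a1@(0,0):B a2@(3,3):B a3@(4,3):B a4@(0,1):A a5@(1,0):A
t=2: (unchanged — steady state)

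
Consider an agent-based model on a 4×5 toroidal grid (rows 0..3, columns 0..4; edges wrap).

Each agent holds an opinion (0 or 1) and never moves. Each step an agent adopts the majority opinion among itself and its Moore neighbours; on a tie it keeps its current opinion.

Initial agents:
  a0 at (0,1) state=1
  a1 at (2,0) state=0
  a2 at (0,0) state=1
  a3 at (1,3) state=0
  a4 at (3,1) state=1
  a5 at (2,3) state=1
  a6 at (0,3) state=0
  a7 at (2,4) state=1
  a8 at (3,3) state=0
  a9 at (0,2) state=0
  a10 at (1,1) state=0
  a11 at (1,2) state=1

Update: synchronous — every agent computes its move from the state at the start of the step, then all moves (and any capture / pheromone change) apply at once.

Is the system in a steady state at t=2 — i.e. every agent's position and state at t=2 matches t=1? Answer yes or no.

t=1: a0@(0,1):1 a1@(2,0):0 a2@(0,0):1 a3@(1,3):0 a4@(3,1):1 a5@(2,3):1 a6@(0,3):0 a7@(2,4):0 a8@(3,3):0 a9@(0,2):0 a10@(1,1):0 a11@(1,2):0
t=2: a0@(0,1):1 a1@(2,0):0 a2@(0,0):1 a3@(1,3):0 a4@(3,1):1 a5@(2,3):0 a6@(0,3):0 a7@(2,4):0 a8@(3,3):0 a9@(0,2):0 a10@(1,1):0 a11@(1,2):0

no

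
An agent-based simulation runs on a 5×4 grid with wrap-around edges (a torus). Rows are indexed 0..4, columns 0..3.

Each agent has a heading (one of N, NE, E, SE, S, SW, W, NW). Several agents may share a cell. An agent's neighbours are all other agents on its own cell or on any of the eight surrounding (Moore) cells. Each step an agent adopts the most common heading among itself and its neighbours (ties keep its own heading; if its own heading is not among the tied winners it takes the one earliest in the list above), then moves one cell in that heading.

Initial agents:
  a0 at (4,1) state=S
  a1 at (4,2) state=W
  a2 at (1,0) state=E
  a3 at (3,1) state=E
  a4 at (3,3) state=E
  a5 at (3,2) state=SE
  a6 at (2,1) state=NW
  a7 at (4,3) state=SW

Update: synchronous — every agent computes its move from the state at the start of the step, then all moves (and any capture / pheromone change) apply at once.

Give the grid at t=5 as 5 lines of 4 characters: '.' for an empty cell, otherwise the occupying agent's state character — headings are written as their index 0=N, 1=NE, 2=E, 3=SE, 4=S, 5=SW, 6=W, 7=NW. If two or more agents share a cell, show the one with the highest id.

t=1: a0@(0,1):S a1@(4,3):E a2@(1,1):E a3@(3,2):E a4@(3,0):E a5@(3,3):E a6@(2,2):E a7@(0,2):SW
t=2: a0@(1,1):S a1@(4,0):E a2@(1,2):E a3@(3,3):E a4@(3,1):E a5@(3,0):E a6@(2,3):E a7@(0,3):E
t=3: a0@(2,1):S a1@(4,1):E a2@(1,3):E a3@(3,0):E a4@(3,2):E a5@(3,1):E a6@(2,0):E a7@(0,0):E
t=4: a0@(2,2):E a1@(4,2):E a2@(1,0):E a3@(3,1):E a4@(3,3):E a5@(3,2):E a6@(2,1):E a7@(0,1):E
t=5: a0@(2,3):E a1@(4,3):E a2@(1,1):E a3@(3,2):E a4@(3,0):E a5@(3,3):E a6@(2,2):E a7@(0,2):E

..2.
.2..
..22
2.22
...2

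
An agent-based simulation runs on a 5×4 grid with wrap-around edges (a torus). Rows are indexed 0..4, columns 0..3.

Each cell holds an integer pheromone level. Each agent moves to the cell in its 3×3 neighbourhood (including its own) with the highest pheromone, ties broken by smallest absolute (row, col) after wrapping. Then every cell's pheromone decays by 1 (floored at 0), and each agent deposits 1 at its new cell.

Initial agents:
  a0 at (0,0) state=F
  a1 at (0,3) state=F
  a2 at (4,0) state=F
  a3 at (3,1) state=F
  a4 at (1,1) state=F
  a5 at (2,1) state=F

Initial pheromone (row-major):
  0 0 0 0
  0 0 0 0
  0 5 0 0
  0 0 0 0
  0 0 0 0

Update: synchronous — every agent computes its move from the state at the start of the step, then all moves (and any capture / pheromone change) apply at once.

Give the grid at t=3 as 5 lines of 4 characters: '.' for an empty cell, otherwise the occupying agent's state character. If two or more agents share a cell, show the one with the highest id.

F...
....
.F..
....
....

t=1: a0@(0,0) a1@(0,0) a2@(0,0) a3@(2,1) a4@(2,1) a5@(2,1) | pheromone: 3 0 0 0 / 0 0 0 0 / 0 7 0 0 / 0 0 0 0 / 0 0 0 0
t=2: a0@(0,0) a1@(0,0) a2@(0,0) a3@(2,1) a4@(2,1) a5@(2,1) | pheromone: 5 0 0 0 / 0 0 0 0 / 0 9 0 0 / 0 0 0 0 / 0 0 0 0
t=3: a0@(0,0) a1@(0,0) a2@(0,0) a3@(2,1) a4@(2,1) a5@(2,1) | pheromone: 7 0 0 0 / 0 0 0 0 / 0 11 0 0 / 0 0 0 0 / 0 0 0 0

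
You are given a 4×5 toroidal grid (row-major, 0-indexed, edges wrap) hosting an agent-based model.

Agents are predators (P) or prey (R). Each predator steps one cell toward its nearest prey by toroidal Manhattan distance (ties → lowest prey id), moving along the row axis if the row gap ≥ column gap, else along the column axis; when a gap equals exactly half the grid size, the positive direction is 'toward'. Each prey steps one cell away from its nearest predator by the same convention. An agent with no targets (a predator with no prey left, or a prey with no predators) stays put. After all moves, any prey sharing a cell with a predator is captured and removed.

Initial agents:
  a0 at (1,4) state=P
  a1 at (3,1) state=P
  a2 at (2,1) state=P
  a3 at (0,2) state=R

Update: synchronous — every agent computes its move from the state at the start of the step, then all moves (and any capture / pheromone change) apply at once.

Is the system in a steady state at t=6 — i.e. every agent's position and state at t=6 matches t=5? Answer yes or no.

t=1: a0@(1,3):P a1@(0,1):P a2@(3,1):P a3@(1,2):R
t=2: a0@(1,2):P a1@(1,1):P a2@(0,1):P
t=3: (unchanged — steady state)

yes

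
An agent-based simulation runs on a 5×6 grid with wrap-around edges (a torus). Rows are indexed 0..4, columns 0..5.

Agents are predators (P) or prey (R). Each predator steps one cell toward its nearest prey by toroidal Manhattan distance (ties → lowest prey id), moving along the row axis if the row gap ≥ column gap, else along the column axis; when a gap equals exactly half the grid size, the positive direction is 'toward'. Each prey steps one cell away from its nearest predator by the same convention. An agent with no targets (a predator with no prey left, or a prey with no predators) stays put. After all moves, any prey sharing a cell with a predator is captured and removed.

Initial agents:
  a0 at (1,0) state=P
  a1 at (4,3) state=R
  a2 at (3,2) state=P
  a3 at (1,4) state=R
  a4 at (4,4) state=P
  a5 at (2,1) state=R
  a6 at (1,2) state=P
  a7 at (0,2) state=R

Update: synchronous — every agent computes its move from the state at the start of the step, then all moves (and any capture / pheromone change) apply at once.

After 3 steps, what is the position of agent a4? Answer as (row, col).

(1, 3)

t=1: a0@(1,5):P a2@(4,2):P a3@(1,3):R a4@(4,3):P a5@(3,1):R a6@(0,2):P
t=2: a0@(1,4):P a2@(3,2):P a4@(0,3):P a5@(2,1):R a6@(1,2):P
t=3: a0@(1,5):P a2@(2,2):P a4@(1,3):P a5@(1,1):R a6@(2,2):P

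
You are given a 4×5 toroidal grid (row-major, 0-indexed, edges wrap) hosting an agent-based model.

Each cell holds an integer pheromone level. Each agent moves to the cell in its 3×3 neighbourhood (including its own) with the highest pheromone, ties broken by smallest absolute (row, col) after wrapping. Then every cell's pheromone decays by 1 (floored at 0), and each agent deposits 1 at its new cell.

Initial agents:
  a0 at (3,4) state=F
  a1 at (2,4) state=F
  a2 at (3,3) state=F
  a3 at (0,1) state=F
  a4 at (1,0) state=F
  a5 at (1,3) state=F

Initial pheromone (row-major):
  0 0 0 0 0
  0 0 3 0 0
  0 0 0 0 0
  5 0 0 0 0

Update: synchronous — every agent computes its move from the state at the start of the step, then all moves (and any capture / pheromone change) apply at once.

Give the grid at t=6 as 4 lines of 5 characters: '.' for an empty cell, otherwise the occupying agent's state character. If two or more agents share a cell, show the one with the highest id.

t=1: a0@(3,0) a1@(3,0) a2@(0,2) a3@(3,0) a4@(0,0) a5@(1,2) | pheromone: 1 0 1 0 0 / 0 0 3 0 0 / 0 0 0 0 0 / 7 0 0 0 0
t=2: a0@(3,0) a1@(3,0) a2@(1,2) a3@(3,0) a4@(3,0) a5@(1,2) | pheromone: 0 0 0 0 0 / 0 0 4 0 0 / 0 0 0 0 0 / 10 0 0 0 0
t=3: a0@(3,0) a1@(3,0) a2@(1,2) a3@(3,0) a4@(3,0) a5@(1,2) | pheromone: 0 0 0 0 0 / 0 0 5 0 0 / 0 0 0 0 0 / 13 0 0 0 0
t=4: a0@(3,0) a1@(3,0) a2@(1,2) a3@(3,0) a4@(3,0) a5@(1,2) | pheromone: 0 0 0 0 0 / 0 0 6 0 0 / 0 0 0 0 0 / 16 0 0 0 0
t=5: a0@(3,0) a1@(3,0) a2@(1,2) a3@(3,0) a4@(3,0) a5@(1,2) | pheromone: 0 0 0 0 0 / 0 0 7 0 0 / 0 0 0 0 0 / 19 0 0 0 0
t=6: a0@(3,0) a1@(3,0) a2@(1,2) a3@(3,0) a4@(3,0) a5@(1,2) | pheromone: 0 0 0 0 0 / 0 0 8 0 0 / 0 0 0 0 0 / 22 0 0 0 0

.....
..F..
.....
F....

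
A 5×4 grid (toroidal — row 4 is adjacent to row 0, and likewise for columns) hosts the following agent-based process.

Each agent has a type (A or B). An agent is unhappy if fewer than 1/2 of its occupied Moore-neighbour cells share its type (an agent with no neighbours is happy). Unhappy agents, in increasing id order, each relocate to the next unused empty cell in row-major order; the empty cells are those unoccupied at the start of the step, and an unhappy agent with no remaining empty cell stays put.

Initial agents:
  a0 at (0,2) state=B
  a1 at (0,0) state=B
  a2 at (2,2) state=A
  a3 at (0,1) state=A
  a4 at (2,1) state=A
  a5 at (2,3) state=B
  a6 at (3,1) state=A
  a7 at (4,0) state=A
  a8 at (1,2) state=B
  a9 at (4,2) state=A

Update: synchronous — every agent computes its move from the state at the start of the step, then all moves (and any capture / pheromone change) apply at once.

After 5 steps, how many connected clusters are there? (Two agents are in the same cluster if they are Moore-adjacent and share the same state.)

2

t=1: a0@(0,3):B a1@(1,0):B a2@(2,2):A a3@(1,1):A a4@(2,1):A a5@(2,3):B a6@(3,1):A a7@(4,0):A a8@(1,3):B a9@(4,2):A
t=2: (unchanged — steady state)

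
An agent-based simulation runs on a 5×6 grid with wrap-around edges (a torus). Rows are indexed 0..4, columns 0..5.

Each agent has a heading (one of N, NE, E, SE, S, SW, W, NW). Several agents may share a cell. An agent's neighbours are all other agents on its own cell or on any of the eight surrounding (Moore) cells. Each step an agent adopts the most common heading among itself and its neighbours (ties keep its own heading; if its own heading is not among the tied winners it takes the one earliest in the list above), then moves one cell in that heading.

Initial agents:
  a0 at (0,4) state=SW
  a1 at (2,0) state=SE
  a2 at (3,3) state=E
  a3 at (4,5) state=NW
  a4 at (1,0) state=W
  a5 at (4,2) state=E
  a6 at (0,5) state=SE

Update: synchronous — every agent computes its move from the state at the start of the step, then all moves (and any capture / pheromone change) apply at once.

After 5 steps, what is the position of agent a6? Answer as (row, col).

t=1: a0@(1,3):SW a1@(3,1):SE a2@(3,4):E a3@(3,4):NW a4@(2,1):SE a5@(4,3):E a6@(1,0):SE
t=2: a0@(2,2):SW a1@(4,2):SE a2@(3,5):E a3@(3,5):E a4@(3,2):SE a5@(4,4):E a6@(2,1):SE
t=3: a0@(3,3):SE a1@(0,3):SE a2@(3,0):E a3@(3,0):E a4@(4,3):SE a5@(4,5):E a6@(3,2):SE
t=4: a0@(4,4):SE a1@(1,4):SE a2@(3,1):E a3@(3,1):E a4@(0,4):SE a5@(4,0):E a6@(4,3):SE
t=5: a0@(0,5):SE a1@(2,5):SE a2@(3,2):E a3@(3,2):E a4@(1,5):SE a5@(4,1):E a6@(0,4):SE

(0, 4)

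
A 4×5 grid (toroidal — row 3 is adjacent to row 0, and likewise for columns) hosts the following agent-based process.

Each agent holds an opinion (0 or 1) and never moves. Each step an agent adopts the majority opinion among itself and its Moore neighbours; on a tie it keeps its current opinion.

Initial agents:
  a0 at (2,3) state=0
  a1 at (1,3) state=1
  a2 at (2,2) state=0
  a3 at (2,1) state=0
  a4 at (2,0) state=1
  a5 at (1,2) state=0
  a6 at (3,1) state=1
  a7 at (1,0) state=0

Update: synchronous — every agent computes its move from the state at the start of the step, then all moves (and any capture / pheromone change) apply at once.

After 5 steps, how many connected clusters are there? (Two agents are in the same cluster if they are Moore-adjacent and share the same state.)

2

t=1: a0@(2,3):0 a1@(1,3):0 a2@(2,2):0 a3@(2,1):0 a4@(2,0):1 a5@(1,2):0 a6@(3,1):1 a7@(1,0):0
t=2: (unchanged — steady state)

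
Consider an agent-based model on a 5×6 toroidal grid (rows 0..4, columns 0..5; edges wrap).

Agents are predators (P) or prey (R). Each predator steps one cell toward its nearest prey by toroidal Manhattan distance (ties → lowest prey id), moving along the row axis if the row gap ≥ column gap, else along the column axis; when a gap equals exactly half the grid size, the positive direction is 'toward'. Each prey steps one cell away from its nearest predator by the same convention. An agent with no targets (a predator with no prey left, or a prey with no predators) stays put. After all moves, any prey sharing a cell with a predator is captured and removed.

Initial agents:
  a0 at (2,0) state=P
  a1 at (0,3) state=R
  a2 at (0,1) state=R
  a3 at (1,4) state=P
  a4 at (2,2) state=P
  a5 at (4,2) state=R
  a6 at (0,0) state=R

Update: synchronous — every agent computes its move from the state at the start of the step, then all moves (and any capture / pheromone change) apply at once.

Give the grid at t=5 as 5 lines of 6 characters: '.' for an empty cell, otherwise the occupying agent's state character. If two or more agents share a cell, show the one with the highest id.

t=1: a0@(1,0):P a1@(4,3):R a2@(4,1):R a3@(0,4):P a4@(3,2):P a5@(0,2):R a6@(4,0):R
t=2: a0@(0,0):P a1@(3,3):R a2@(0,1):R a3@(4,4):P a4@(4,2):P a5@(0,1):R a6@(3,0):R
t=3: a0@(0,1):P a1@(2,3):R a2@(0,2):R a3@(3,4):P a4@(3,2):P a5@(0,2):R a6@(2,0):R
t=4: a0@(0,2):P a1@(1,3):R a2@(0,3):R a3@(2,4):P a4@(2,2):P a5@(0,3):R a6@(3,0):R
t=5: a0@(0,3):P a1@(2,3):R a2@(0,4):R a3@(1,4):P a4@(1,2):P a5@(0,4):R a6@(3,1):R

...PR.
..P.P.
...R..
.R....
......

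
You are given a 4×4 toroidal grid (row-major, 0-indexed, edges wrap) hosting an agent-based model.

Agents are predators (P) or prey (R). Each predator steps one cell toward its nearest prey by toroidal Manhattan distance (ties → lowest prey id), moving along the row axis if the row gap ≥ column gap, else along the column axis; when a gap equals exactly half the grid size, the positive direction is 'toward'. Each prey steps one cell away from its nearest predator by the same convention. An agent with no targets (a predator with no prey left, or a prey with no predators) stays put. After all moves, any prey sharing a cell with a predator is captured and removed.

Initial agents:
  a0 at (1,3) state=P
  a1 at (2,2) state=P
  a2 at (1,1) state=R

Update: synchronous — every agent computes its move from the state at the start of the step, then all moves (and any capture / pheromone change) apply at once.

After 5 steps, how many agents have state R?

t=1: a0@(1,0):P a1@(1,2):P
t=2: (unchanged — steady state)

0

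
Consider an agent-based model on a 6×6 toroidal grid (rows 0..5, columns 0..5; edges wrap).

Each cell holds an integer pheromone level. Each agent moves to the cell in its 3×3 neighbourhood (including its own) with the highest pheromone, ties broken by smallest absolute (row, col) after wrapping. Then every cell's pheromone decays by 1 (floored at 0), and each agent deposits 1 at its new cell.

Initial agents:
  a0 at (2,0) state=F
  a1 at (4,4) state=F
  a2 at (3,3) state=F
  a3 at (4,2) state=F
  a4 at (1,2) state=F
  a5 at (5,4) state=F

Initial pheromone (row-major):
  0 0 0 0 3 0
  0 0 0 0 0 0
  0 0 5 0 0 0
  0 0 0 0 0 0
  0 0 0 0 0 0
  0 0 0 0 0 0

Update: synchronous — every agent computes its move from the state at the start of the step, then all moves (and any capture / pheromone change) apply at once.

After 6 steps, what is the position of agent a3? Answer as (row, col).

t=1: a0@(1,0) a1@(3,3) a2@(2,2) a3@(3,1) a4@(2,2) a5@(0,4) | pheromone: 0 0 0 0 3 0 / 1 0 0 0 0 0 / 0 0 6 0 0 0 / 0 1 0 1 0 0 / 0 0 0 0 0 0 / 0 0 0 0 0 0
t=2: a0@(1,0) a1@(2,2) a2@(2,2) a3@(2,2) a4@(2,2) a5@(0,4) | pheromone: 0 0 0 0 3 0 / 1 0 0 0 0 0 / 0 0 9 0 0 0 / 0 0 0 0 0 0 / 0 0 0 0 0 0 / 0 0 0 0 0 0
t=3: a0@(1,0) a1@(2,2) a2@(2,2) a3@(2,2) a4@(2,2) a5@(0,4) | pheromone: 0 0 0 0 3 0 / 1 0 0 0 0 0 / 0 0 12 0 0 0 / 0 0 0 0 0 0 / 0 0 0 0 0 0 / 0 0 0 0 0 0
t=4: a0@(1,0) a1@(2,2) a2@(2,2) a3@(2,2) a4@(2,2) a5@(0,4) | pheromone: 0 0 0 0 3 0 / 1 0 0 0 0 0 / 0 0 15 0 0 0 / 0 0 0 0 0 0 / 0 0 0 0 0 0 / 0 0 0 0 0 0
t=5: a0@(1,0) a1@(2,2) a2@(2,2) a3@(2,2) a4@(2,2) a5@(0,4) | pheromone: 0 0 0 0 3 0 / 1 0 0 0 0 0 / 0 0 18 0 0 0 / 0 0 0 0 0 0 / 0 0 0 0 0 0 / 0 0 0 0 0 0
t=6: a0@(1,0) a1@(2,2) a2@(2,2) a3@(2,2) a4@(2,2) a5@(0,4) | pheromone: 0 0 0 0 3 0 / 1 0 0 0 0 0 / 0 0 21 0 0 0 / 0 0 0 0 0 0 / 0 0 0 0 0 0 / 0 0 0 0 0 0

(2, 2)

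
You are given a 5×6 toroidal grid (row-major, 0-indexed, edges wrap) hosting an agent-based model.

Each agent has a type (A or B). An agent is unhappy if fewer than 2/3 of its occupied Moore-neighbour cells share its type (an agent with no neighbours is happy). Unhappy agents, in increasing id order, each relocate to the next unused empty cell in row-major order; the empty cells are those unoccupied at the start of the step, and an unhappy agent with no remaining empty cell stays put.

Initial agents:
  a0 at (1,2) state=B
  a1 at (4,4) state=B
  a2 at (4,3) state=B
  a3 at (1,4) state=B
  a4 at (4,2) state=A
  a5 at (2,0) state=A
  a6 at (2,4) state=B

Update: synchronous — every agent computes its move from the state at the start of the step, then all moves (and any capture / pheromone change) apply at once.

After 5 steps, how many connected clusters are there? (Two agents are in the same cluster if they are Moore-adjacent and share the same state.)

3

t=1: a0@(1,2):B a1@(4,4):B a2@(0,0):B a3@(1,4):B a4@(0,1):A a5@(2,0):A a6@(2,4):B
t=2: a0@(0,2):B a1@(4,4):B a2@(0,3):B a3@(1,4):B a4@(0,4):A a5@(2,0):A a6@(2,4):B
t=3: a0@(0,2):B a1@(0,0):B a2@(0,3):B a3@(1,4):B a4@(0,1):A a5@(2,0):A a6@(2,4):B
t=4: a0@(0,4):B a1@(0,5):B a2@(0,3):B a3@(1,4):B a4@(1,0):A a5@(2,0):A a6@(2,4):B
t=5: a0@(0,4):B a1@(0,5):B a2@(0,3):B a3@(1,4):B a4@(0,0):A a5@(2,0):A a6@(2,4):B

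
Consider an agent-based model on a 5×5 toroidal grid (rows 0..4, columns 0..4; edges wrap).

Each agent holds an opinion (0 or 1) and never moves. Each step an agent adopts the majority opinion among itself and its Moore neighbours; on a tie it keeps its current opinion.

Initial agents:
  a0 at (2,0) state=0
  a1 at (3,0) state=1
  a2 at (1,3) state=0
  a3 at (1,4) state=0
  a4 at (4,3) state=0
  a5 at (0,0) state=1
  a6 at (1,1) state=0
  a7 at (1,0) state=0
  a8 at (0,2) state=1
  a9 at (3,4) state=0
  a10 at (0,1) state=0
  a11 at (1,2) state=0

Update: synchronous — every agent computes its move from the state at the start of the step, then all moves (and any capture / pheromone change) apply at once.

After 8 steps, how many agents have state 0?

t=1: a0@(2,0):0 a1@(3,0):0 a2@(1,3):0 a3@(1,4):0 a4@(4,3):0 a5@(0,0):0 a6@(1,1):0 a7@(1,0):0 a8@(0,2):0 a9@(3,4):0 a10@(0,1):0 a11@(1,2):0
t=2: (unchanged — steady state)

12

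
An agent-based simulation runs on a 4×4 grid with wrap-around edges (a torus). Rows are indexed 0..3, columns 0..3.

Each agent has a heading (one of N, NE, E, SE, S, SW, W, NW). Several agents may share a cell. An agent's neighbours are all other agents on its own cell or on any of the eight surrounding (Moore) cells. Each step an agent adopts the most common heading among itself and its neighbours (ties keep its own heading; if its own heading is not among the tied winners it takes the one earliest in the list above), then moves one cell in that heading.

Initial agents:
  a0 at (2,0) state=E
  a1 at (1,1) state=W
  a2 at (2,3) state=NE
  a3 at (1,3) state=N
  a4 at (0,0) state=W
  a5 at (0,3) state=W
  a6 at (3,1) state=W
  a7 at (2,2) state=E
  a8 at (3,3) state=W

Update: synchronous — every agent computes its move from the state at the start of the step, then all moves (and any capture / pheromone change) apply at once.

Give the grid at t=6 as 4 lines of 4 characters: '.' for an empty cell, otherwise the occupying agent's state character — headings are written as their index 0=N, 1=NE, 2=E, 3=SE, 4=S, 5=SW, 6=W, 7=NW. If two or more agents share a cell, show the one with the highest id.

t=1: a0@(2,3):W a1@(1,0):W a2@(2,0):E a3@(1,0):E a4@(0,3):W a5@(0,2):W a6@(3,0):W a7@(2,1):W a8@(3,2):W
t=2: a0@(2,2):W a1@(1,3):W a2@(2,3):W a3@(1,3):W a4@(0,2):W a5@(0,1):W a6@(3,3):W a7@(2,0):W a8@(3,1):W
t=3: a0@(2,1):W a1@(1,2):W a2@(2,2):W a3@(1,2):W a4@(0,1):W a5@(0,0):W a6@(3,2):W a7@(2,3):W a8@(3,0):W
t=4: a0@(2,0):W a1@(1,1):W a2@(2,1):W a3@(1,1):W a4@(0,0):W a5@(0,3):W a6@(3,1):W a7@(2,2):W a8@(3,3):W
t=5: a0@(2,3):W a1@(1,0):W a2@(2,0):W a3@(1,0):W a4@(0,3):W a5@(0,2):W a6@(3,0):W a7@(2,1):W a8@(3,2):W
t=6: a0@(2,2):W a1@(1,3):W a2@(2,3):W a3@(1,3):W a4@(0,2):W a5@(0,1):W a6@(3,3):W a7@(2,0):W a8@(3,1):W

.66.
...6
6.66
.6.6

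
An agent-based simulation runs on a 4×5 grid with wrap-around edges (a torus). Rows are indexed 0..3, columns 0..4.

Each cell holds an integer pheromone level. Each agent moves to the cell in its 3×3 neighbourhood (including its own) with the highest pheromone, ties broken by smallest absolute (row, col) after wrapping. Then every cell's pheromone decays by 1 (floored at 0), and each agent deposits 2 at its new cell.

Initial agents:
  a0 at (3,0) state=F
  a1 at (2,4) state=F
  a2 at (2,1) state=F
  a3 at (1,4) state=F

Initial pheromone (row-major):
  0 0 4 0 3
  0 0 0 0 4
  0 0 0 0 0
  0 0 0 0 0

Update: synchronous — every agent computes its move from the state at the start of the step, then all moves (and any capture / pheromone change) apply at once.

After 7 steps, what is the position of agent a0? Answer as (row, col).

(1, 4)

t=1: a0@(0,4) a1@(1,4) a2@(1,0) a3@(1,4) | pheromone: 0 0 3 0 4 / 2 0 0 0 7 / 0 0 0 0 0 / 0 0 0 0 0
t=2: a0@(1,4) a1@(1,4) a2@(1,4) a3@(1,4) | pheromone: 0 0 2 0 3 / 1 0 0 0 14 / 0 0 0 0 0 / 0 0 0 0 0
t=3: a0@(1,4) a1@(1,4) a2@(1,4) a3@(1,4) | pheromone: 0 0 1 0 2 / 0 0 0 0 21 / 0 0 0 0 0 / 0 0 0 0 0
t=4: a0@(1,4) a1@(1,4) a2@(1,4) a3@(1,4) | pheromone: 0 0 0 0 1 / 0 0 0 0 28 / 0 0 0 0 0 / 0 0 0 0 0
t=5: a0@(1,4) a1@(1,4) a2@(1,4) a3@(1,4) | pheromone: 0 0 0 0 0 / 0 0 0 0 35 / 0 0 0 0 0 / 0 0 0 0 0
t=6: a0@(1,4) a1@(1,4) a2@(1,4) a3@(1,4) | pheromone: 0 0 0 0 0 / 0 0 0 0 42 / 0 0 0 0 0 / 0 0 0 0 0
t=7: a0@(1,4) a1@(1,4) a2@(1,4) a3@(1,4) | pheromone: 0 0 0 0 0 / 0 0 0 0 49 / 0 0 0 0 0 / 0 0 0 0 0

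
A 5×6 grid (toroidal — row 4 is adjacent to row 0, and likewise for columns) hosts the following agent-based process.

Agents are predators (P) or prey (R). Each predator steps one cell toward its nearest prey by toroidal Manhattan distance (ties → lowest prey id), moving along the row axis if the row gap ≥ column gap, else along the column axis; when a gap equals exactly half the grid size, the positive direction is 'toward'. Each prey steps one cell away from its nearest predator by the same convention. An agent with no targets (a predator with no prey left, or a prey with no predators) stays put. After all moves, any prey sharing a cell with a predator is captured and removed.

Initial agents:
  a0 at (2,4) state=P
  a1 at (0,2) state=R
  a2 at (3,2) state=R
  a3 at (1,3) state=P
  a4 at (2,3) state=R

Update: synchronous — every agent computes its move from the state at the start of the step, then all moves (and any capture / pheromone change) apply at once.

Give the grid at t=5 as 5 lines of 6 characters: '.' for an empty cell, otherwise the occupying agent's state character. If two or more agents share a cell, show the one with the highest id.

t=1: a0@(2,3):P a1@(4,2):R a2@(3,1):R a3@(2,3):P a4@(2,2):R
t=2: a0@(2,2):P a1@(0,2):R a2@(3,0):R a3@(2,2):P a4@(2,1):R
t=3: a0@(2,1):P a1@(4,2):R a2@(3,5):R a3@(2,1):P a4@(2,0):R
t=4: a0@(2,0):P a1@(0,2):R a2@(3,4):R a3@(2,0):P a4@(2,5):R
t=5: a0@(2,5):P a1@(4,2):R a2@(3,3):R a3@(2,5):P a4@(2,4):R

......
......
....RP
...R..
..R...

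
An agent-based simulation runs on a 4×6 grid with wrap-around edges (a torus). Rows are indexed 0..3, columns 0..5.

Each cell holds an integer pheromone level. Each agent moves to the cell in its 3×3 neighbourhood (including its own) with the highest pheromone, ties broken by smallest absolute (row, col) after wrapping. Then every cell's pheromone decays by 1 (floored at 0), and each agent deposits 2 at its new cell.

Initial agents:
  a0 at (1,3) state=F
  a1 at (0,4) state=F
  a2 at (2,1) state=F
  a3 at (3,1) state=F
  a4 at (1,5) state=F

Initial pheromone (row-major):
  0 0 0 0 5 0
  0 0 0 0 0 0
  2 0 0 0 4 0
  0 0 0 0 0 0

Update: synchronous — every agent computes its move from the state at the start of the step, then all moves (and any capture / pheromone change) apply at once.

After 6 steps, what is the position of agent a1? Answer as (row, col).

(0, 4)

t=1: a0@(0,4) a1@(0,4) a2@(2,0) a3@(2,0) a4@(0,4) | pheromone: 0 0 0 0 10 0 / 0 0 0 0 0 0 / 5 0 0 0 3 0 / 0 0 0 0 0 0
t=2: a0@(0,4) a1@(0,4) a2@(2,0) a3@(2,0) a4@(0,4) | pheromone: 0 0 0 0 15 0 / 0 0 0 0 0 0 / 8 0 0 0 2 0 / 0 0 0 0 0 0
t=3: a0@(0,4) a1@(0,4) a2@(2,0) a3@(2,0) a4@(0,4) | pheromone: 0 0 0 0 20 0 / 0 0 0 0 0 0 / 11 0 0 0 1 0 / 0 0 0 0 0 0
t=4: a0@(0,4) a1@(0,4) a2@(2,0) a3@(2,0) a4@(0,4) | pheromone: 0 0 0 0 25 0 / 0 0 0 0 0 0 / 14 0 0 0 0 0 / 0 0 0 0 0 0
t=5: a0@(0,4) a1@(0,4) a2@(2,0) a3@(2,0) a4@(0,4) | pheromone: 0 0 0 0 30 0 / 0 0 0 0 0 0 / 17 0 0 0 0 0 / 0 0 0 0 0 0
t=6: a0@(0,4) a1@(0,4) a2@(2,0) a3@(2,0) a4@(0,4) | pheromone: 0 0 0 0 35 0 / 0 0 0 0 0 0 / 20 0 0 0 0 0 / 0 0 0 0 0 0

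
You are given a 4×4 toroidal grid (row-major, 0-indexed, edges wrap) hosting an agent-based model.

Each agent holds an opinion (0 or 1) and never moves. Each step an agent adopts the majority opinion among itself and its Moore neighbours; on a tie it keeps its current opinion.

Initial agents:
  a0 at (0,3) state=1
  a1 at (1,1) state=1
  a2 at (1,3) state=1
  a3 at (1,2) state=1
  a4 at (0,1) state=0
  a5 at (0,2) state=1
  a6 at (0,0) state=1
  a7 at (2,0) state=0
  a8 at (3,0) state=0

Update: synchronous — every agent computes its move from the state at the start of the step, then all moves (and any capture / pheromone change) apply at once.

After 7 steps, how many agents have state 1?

9

t=1: a0@(0,3):1 a1@(1,1):1 a2@(1,3):1 a3@(1,2):1 a4@(0,1):1 a5@(0,2):1 a6@(0,0):1 a7@(2,0):0 a8@(3,0):0
t=2: a0@(0,3):1 a1@(1,1):1 a2@(1,3):1 a3@(1,2):1 a4@(0,1):1 a5@(0,2):1 a6@(0,0):1 a7@(2,0):0 a8@(3,0):1
t=3: a0@(0,3):1 a1@(1,1):1 a2@(1,3):1 a3@(1,2):1 a4@(0,1):1 a5@(0,2):1 a6@(0,0):1 a7@(2,0):1 a8@(3,0):1
t=4: (unchanged — steady state)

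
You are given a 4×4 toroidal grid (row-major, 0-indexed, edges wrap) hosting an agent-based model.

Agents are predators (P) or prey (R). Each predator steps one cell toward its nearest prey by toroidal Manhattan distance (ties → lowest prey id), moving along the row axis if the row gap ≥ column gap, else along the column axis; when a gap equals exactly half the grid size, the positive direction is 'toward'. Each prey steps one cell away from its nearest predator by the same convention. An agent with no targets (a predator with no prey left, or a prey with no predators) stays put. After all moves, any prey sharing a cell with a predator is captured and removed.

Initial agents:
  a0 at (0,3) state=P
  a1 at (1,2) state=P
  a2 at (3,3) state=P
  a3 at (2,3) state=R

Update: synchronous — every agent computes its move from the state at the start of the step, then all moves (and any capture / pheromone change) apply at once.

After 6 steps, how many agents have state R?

0

t=1: a0@(1,3):P a1@(2,2):P a2@(2,3):P
t=2: (unchanged — steady state)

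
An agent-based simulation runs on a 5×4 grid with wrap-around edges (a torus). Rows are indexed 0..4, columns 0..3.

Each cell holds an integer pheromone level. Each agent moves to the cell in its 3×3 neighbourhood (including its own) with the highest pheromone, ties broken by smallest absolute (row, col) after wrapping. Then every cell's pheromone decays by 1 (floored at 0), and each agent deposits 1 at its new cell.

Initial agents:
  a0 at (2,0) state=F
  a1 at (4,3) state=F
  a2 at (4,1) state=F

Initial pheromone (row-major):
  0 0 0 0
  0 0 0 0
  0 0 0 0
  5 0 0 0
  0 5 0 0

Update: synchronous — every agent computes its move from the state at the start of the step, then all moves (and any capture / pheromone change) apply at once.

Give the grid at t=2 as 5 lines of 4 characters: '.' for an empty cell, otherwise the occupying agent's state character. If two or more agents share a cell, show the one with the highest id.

t=1: a0@(3,0) a1@(3,0) a2@(3,0) | pheromone: 0 0 0 0 / 0 0 0 0 / 0 0 0 0 / 7 0 0 0 / 0 4 0 0
t=2: a0@(3,0) a1@(3,0) a2@(3,0) | pheromone: 0 0 0 0 / 0 0 0 0 / 0 0 0 0 / 9 0 0 0 / 0 3 0 0

....
....
....
F...
....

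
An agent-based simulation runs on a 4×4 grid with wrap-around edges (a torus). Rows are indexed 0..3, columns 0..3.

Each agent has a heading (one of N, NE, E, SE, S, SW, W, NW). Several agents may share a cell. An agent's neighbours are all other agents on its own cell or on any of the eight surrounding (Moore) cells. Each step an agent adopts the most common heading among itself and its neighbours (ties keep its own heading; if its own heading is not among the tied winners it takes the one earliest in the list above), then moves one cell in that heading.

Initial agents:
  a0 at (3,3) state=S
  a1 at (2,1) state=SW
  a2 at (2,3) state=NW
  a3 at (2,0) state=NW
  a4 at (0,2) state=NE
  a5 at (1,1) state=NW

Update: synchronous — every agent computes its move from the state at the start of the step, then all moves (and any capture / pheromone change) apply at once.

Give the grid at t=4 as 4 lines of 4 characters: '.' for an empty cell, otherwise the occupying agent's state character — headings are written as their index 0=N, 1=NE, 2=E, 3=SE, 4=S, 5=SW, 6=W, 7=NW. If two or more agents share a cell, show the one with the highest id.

t=1: a0@(2,2):NW a1@(1,0):NW a2@(1,2):NW a3@(1,3):NW a4@(3,3):NE a5@(0,0):NW
t=2: a0@(1,1):NW a1@(0,3):NW a2@(0,1):NW a3@(0,2):NW a4@(2,2):NW a5@(3,3):NW
t=3: a0@(0,0):NW a1@(3,2):NW a2@(3,0):NW a3@(3,1):NW a4@(1,1):NW a5@(2,2):NW
t=4: a0@(3,3):NW a1@(2,1):NW a2@(2,3):NW a3@(2,0):NW a4@(0,0):NW a5@(1,1):NW

7...
.7..
77.7
...7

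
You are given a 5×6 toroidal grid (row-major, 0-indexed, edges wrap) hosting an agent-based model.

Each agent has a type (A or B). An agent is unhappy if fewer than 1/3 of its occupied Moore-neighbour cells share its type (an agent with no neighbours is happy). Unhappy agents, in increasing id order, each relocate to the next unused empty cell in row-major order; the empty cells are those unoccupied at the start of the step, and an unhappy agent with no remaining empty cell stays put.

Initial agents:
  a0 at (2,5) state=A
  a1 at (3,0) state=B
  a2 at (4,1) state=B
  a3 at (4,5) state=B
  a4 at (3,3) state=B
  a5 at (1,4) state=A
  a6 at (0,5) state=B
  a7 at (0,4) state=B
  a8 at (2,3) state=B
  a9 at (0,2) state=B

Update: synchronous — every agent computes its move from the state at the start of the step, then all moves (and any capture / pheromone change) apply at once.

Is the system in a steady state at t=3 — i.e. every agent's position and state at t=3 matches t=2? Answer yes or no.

t=1: a0@(2,5):A a1@(3,0):B a2@(4,1):B a3@(4,5):B a4@(3,3):B a5@(0,0):A a6@(0,5):B a7@(0,4):B a8@(2,3):B a9@(0,2):B
t=2: a0@(0,1):A a1@(3,0):B a2@(4,1):B a3@(4,5):B a4@(3,3):B a5@(0,3):A a6@(0,5):B a7@(0,4):B a8@(2,3):B a9@(0,2):B
t=3: a0@(0,0):A a1@(3,0):B a2@(4,1):B a3@(4,5):B a4@(3,3):B a5@(1,0):A a6@(0,5):B a7@(0,4):B a8@(2,3):B a9@(0,2):B

no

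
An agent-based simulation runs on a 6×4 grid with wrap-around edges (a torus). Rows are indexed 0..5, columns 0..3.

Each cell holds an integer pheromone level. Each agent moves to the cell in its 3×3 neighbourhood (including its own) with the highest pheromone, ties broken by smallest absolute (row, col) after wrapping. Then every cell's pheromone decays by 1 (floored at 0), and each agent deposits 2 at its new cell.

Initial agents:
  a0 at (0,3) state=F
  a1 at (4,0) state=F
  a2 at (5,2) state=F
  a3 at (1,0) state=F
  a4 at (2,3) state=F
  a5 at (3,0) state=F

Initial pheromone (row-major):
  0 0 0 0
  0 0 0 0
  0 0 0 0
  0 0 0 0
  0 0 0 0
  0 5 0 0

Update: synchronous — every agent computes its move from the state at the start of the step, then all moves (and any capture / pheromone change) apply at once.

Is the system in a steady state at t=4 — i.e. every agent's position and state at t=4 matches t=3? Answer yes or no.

t=1: a0@(0,0) a1@(5,1) a2@(5,1) a3@(0,0) a4@(1,0) a5@(2,0) | pheromone: 4 0 0 0 / 2 0 0 0 / 2 0 0 0 / 0 0 0 0 / 0 0 0 0 / 0 8 0 0
t=2: a0@(5,1) a1@(5,1) a2@(5,1) a3@(5,1) a4@(0,0) a5@(1,0) | pheromone: 5 0 0 0 / 3 0 0 0 / 1 0 0 0 / 0 0 0 0 / 0 0 0 0 / 0 15 0 0
t=3: a0@(5,1) a1@(5,1) a2@(5,1) a3@(5,1) a4@(5,1) a5@(0,0) | pheromone: 6 0 0 0 / 2 0 0 0 / 0 0 0 0 / 0 0 0 0 / 0 0 0 0 / 0 24 0 0
t=4: a0@(5,1) a1@(5,1) a2@(5,1) a3@(5,1) a4@(5,1) a5@(5,1) | pheromone: 5 0 0 0 / 1 0 0 0 / 0 0 0 0 / 0 0 0 0 / 0 0 0 0 / 0 35 0 0

no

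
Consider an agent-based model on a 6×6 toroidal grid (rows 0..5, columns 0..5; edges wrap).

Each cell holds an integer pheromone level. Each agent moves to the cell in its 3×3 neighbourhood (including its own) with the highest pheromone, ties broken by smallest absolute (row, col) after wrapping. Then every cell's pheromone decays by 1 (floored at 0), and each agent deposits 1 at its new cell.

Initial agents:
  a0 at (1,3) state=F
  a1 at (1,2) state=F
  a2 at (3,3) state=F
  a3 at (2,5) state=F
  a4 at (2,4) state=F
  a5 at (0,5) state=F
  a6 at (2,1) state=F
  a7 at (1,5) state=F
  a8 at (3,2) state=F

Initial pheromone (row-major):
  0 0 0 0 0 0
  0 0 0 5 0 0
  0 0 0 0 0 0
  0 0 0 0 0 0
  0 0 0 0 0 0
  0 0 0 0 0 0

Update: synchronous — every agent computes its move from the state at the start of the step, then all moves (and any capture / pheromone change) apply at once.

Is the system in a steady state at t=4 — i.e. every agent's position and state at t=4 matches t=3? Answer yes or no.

t=1: a0@(1,3) a1@(1,3) a2@(2,2) a3@(1,0) a4@(1,3) a5@(0,0) a6@(1,0) a7@(0,0) a8@(2,1) | pheromone: 2 0 0 0 0 0 / 2 0 0 7 0 0 / 0 1 1 0 0 0 / 0 0 0 0 0 0 / 0 0 0 0 0 0 / 0 0 0 0 0 0
t=2: a0@(1,3) a1@(1,3) a2@(1,3) a3@(0,0) a4@(1,3) a5@(0,0) a6@(0,0) a7@(0,0) a8@(1,0) | pheromone: 5 0 0 0 0 0 / 2 0 0 10 0 0 / 0 0 0 0 0 0 / 0 0 0 0 0 0 / 0 0 0 0 0 0 / 0 0 0 0 0 0
t=3: a0@(1,3) a1@(1,3) a2@(1,3) a3@(0,0) a4@(1,3) a5@(0,0) a6@(0,0) a7@(0,0) a8@(0,0) | pheromone: 9 0 0 0 0 0 / 1 0 0 13 0 0 / 0 0 0 0 0 0 / 0 0 0 0 0 0 / 0 0 0 0 0 0 / 0 0 0 0 0 0
t=4: a0@(1,3) a1@(1,3) a2@(1,3) a3@(0,0) a4@(1,3) a5@(0,0) a6@(0,0) a7@(0,0) a8@(0,0) | pheromone: 13 0 0 0 0 0 / 0 0 0 16 0 0 / 0 0 0 0 0 0 / 0 0 0 0 0 0 / 0 0 0 0 0 0 / 0 0 0 0 0 0

yes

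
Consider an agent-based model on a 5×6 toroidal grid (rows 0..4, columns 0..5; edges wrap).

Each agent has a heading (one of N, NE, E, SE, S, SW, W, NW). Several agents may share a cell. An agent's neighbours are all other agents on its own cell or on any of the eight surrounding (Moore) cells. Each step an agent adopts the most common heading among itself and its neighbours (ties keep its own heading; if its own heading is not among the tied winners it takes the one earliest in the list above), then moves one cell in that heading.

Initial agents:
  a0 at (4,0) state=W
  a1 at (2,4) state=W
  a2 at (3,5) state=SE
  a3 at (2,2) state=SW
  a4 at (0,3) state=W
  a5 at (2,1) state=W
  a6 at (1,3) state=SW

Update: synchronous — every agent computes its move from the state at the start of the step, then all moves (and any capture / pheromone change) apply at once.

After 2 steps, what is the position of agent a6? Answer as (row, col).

t=1: a0@(4,5):W a1@(2,3):W a2@(3,4):W a3@(3,1):SW a4@(0,2):W a5@(2,0):W a6@(2,2):SW
t=2: a0@(4,4):W a1@(2,2):W a2@(3,3):W a3@(4,0):SW a4@(0,1):W a5@(2,5):W a6@(3,1):SW

(3, 1)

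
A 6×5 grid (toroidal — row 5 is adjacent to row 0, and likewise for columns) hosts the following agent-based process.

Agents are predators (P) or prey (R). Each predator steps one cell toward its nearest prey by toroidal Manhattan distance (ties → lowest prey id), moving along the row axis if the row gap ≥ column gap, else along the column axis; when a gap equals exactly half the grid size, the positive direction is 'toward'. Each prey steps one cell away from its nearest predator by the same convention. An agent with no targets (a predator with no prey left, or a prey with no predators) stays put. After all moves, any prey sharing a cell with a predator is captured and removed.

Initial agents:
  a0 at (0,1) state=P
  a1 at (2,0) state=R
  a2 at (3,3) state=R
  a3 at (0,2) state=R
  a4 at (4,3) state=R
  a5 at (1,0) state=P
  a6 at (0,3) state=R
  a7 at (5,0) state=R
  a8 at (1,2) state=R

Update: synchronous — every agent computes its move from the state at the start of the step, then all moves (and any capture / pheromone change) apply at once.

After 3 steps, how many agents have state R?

t=1: a0@(0,2):P a1@(3,0):R a2@(4,3):R a3@(0,3):R a4@(3,3):R a5@(2,0):P a6@(0,4):R a7@(4,0):R a8@(2,2):R
t=2: a0@(0,3):P a1@(4,0):R a2@(3,3):R a3@(0,4):R a4@(3,2):R a5@(3,0):P a6@(0,0):R a7@(5,0):R a8@(3,2):R
t=3: a0@(0,4):P a1@(5,0):R a2@(3,2):R a3@(0,0):R a4@(3,3):R a5@(4,0):P a6@(0,1):R a7@(0,0):R a8@(3,3):R

7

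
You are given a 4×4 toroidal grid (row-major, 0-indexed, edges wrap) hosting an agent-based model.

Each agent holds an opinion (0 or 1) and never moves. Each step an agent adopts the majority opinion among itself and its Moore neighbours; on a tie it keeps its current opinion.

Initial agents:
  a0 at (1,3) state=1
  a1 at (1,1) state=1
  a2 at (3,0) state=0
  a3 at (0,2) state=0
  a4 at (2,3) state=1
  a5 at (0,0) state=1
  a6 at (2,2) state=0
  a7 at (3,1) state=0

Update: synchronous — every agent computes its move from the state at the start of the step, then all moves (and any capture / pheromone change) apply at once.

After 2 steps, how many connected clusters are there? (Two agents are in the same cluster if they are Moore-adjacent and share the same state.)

2

t=1: a0@(1,3):1 a1@(1,1):1 a2@(3,0):0 a3@(0,2):0 a4@(2,3):1 a5@(0,0):1 a6@(2,2):1 a7@(3,1):0
t=2: (unchanged — steady state)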